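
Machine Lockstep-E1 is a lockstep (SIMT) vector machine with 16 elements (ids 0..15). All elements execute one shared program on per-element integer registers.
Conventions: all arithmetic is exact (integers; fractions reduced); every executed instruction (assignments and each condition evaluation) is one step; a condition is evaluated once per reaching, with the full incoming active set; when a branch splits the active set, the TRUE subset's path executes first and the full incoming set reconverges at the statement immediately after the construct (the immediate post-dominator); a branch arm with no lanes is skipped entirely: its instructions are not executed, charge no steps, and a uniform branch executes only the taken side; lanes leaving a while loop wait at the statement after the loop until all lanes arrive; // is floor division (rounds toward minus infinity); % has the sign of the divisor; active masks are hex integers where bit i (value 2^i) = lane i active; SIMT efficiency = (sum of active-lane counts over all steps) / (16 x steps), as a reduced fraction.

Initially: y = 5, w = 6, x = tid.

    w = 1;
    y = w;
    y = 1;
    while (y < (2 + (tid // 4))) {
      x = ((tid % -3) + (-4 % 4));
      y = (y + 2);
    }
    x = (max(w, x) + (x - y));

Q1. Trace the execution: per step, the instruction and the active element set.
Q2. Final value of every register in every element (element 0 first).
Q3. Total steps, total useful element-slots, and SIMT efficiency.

step 0: w <- 1                       0xffff
step 1: y <- w                       0xffff
step 2: y <- 1                       0xffff
step 3: eval (y < (2 + (tid // 4)))  0xffff
step 4: x <- ((tid % -3) + (-4 % 4)) 0xffff
step 5: y <- (y + 2)                 0xffff
step 6: eval (y < (2 + (tid // 4)))  0xffff
step 7: x <- ((tid % -3) + (-4 % 4)) 0xff00
step 8: y <- (y + 2)                 0xff00
step 9: eval (y < (2 + (tid // 4)))  0xff00
step 10: x <- (max(w, x) + (x - y))   0xffff

Answer: 11 steps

y: 3,3,3,3,3,3,3,3,5,5,5,5,5,5,5,5
w: 1,1,1,1,1,1,1,1,1,1,1,1,1,1,1,1
x: -2,-4,-3,-2,-4,-3,-2,-4,-5,-4,-6,-5,-4,-6,-5,-4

steps = 11; useful = 152; efficiency = 152/176 = 19/22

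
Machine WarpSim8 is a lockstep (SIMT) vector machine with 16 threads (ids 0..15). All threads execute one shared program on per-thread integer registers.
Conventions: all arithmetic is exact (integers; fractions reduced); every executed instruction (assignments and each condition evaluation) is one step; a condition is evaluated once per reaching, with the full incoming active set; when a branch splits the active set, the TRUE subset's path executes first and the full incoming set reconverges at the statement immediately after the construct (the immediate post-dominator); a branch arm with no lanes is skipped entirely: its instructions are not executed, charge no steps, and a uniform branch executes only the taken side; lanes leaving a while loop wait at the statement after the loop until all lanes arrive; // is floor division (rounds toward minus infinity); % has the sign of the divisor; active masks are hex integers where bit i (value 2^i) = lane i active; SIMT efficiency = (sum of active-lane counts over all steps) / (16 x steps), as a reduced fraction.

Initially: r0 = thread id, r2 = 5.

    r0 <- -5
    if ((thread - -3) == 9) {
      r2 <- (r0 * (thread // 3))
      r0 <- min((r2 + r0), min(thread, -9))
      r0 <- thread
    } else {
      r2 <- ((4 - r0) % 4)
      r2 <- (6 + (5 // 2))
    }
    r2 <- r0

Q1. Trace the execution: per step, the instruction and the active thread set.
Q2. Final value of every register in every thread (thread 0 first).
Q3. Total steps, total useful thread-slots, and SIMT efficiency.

step 0: r0 <- -5                     0xffff
step 1: eval ((thread - -3) == 9)    0xffff
step 2: r2 <- (r0 * (thread // 3))   0x0040
step 3: r0 <- min((r2 + r0), min(thread, -9)) 0x0040
step 4: r0 <- thread                 0x0040
step 5: r2 <- ((4 - r0) % 4)         0xffbf
step 6: r2 <- (6 + (5 // 2))         0xffbf
step 7: r2 <- r0                     0xffff

Answer: 8 steps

r0: -5,-5,-5,-5,-5,-5,6,-5,-5,-5,-5,-5,-5,-5,-5,-5
r2: -5,-5,-5,-5,-5,-5,6,-5,-5,-5,-5,-5,-5,-5,-5,-5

steps = 8; useful = 81; efficiency = 81/128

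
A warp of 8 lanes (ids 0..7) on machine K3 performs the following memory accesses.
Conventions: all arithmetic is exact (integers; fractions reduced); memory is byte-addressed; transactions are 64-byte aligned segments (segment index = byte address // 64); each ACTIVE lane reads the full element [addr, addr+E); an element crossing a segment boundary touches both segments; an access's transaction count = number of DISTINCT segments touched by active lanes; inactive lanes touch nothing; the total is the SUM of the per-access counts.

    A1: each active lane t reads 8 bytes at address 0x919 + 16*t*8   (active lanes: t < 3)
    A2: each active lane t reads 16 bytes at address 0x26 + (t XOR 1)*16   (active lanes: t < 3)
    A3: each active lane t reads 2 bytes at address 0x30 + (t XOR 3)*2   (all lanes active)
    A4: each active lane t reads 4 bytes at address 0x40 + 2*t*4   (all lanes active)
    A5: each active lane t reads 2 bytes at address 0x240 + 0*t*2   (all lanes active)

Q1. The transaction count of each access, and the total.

A1: 3 transactions
A2: 2 transactions
A3: 1 transaction
A4: 1 transaction
A5: 1 transaction

Answer: 3,2,1,1,1; total 8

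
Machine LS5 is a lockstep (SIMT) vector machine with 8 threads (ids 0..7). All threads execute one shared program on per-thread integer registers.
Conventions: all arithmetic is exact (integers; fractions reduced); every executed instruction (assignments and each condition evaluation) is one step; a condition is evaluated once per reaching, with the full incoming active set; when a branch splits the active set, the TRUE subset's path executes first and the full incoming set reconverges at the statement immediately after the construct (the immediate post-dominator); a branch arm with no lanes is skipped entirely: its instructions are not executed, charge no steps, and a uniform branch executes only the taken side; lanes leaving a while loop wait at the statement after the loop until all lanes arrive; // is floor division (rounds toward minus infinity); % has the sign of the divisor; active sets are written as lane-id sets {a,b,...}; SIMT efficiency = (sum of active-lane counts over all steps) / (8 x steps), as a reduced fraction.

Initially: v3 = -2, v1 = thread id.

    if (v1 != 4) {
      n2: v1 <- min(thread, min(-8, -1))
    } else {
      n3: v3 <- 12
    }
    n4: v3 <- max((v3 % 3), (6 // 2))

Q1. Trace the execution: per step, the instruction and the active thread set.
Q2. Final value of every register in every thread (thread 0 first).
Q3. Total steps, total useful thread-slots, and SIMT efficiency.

step 0: eval (v1 != 4)               {0,1,2,3,4,5,6,7}
step 1: v1 <- min(thread, min(-8, -1)) {0,1,2,3,5,6,7}
step 2: v3 <- 12                     {4}
step 3: v3 <- max((v3 % 3), (6 // 2)) {0,1,2,3,4,5,6,7}

Answer: 4 steps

v3: 3,3,3,3,3,3,3,3
v1: -8,-8,-8,-8,4,-8,-8,-8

steps = 4; useful = 24; efficiency = 24/32 = 3/4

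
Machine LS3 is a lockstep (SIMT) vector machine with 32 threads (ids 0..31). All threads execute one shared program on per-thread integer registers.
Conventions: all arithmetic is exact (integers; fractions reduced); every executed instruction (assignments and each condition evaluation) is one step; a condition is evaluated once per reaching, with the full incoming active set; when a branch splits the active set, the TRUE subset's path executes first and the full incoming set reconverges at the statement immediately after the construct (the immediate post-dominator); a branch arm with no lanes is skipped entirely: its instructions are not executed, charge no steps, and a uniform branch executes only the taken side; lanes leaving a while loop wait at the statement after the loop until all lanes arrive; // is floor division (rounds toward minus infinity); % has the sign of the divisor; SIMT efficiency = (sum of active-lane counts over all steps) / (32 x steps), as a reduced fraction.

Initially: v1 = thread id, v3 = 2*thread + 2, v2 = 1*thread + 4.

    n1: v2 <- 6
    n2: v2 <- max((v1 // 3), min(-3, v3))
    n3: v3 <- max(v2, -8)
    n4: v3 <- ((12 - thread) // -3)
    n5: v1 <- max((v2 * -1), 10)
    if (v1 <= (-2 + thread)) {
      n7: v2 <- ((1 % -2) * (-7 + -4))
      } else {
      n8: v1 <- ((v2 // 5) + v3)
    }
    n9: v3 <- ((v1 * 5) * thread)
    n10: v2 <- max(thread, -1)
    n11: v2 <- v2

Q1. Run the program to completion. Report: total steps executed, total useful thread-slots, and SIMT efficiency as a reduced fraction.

Answer: 11 steps, 320 useful, 10/11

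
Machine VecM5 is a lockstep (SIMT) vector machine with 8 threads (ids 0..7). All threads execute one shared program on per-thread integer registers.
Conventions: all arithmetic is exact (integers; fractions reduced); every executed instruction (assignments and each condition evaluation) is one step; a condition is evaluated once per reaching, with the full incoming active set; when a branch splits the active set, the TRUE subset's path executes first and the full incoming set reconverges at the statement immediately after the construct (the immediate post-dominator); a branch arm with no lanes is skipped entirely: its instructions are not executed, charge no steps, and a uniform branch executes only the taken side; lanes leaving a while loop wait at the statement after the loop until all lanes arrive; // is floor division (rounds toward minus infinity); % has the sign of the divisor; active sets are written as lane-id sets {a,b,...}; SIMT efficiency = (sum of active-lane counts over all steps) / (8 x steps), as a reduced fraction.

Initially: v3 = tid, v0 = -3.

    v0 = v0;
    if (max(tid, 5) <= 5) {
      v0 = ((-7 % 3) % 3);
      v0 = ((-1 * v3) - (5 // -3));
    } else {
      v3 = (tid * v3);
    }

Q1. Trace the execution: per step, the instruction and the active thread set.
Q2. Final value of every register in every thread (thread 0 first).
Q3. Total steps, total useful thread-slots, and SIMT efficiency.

step 0: v0 <- v0                     {0,1,2,3,4,5,6,7}
step 1: eval (max(tid, 5) <= 5)      {0,1,2,3,4,5,6,7}
step 2: v0 <- ((-7 % 3) % 3)         {0,1,2,3,4,5}
step 3: v0 <- ((-1 * v3) - (5 // -3)) {0,1,2,3,4,5}
step 4: v3 <- (tid * v3)             {6,7}

Answer: 5 steps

v3: 0,1,2,3,4,5,36,49
v0: 2,1,0,-1,-2,-3,-3,-3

steps = 5; useful = 30; efficiency = 30/40 = 3/4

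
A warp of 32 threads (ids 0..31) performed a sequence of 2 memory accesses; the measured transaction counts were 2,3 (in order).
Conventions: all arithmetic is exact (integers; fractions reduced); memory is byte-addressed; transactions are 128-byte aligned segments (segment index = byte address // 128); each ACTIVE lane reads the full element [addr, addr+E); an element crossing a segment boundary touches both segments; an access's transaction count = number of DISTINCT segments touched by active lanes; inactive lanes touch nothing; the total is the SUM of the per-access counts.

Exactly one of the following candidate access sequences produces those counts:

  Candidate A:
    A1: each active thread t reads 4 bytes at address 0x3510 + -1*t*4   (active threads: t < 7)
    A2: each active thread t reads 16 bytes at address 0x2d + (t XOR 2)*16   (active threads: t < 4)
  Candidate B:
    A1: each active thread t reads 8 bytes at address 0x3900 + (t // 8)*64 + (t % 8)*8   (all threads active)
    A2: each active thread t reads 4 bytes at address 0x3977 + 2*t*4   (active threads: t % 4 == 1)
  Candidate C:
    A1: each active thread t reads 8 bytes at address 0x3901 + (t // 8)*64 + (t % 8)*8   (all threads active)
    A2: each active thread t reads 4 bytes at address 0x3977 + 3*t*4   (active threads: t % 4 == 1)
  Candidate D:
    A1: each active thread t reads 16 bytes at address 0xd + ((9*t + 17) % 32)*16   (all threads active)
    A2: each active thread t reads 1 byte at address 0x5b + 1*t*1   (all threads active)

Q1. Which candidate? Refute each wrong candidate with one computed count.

A: A2 gives 1 transaction, not 3
C: A1 gives 3 transactions, not 2
D: A1 gives 5 transactions, not 2
B: all counts match (2,3)

Answer: B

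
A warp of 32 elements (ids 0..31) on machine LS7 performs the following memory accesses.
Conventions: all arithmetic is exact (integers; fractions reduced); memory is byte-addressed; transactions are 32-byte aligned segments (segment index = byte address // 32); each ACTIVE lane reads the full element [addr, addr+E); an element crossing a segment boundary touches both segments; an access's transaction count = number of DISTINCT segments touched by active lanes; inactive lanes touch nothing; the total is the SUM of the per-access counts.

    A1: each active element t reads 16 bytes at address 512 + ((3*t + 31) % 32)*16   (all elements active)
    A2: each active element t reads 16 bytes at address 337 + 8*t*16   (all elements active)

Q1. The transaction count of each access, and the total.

A1: 16 transactions
A2: 64 transactions

Answer: 16,64; total 80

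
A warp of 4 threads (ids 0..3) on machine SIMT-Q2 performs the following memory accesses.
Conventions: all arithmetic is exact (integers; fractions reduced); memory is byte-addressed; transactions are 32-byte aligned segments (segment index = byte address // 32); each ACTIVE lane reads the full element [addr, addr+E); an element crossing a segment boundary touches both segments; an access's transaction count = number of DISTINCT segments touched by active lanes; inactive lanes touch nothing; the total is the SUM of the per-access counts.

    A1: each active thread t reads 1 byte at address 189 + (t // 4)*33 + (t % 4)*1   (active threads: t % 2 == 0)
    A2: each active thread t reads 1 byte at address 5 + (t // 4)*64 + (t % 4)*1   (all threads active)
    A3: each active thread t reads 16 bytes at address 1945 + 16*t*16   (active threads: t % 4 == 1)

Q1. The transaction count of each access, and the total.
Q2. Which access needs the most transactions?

A1: 1 transaction
A2: 1 transaction
A3: 2 transactions

Answer: 1,1,2; total 4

Answer: A3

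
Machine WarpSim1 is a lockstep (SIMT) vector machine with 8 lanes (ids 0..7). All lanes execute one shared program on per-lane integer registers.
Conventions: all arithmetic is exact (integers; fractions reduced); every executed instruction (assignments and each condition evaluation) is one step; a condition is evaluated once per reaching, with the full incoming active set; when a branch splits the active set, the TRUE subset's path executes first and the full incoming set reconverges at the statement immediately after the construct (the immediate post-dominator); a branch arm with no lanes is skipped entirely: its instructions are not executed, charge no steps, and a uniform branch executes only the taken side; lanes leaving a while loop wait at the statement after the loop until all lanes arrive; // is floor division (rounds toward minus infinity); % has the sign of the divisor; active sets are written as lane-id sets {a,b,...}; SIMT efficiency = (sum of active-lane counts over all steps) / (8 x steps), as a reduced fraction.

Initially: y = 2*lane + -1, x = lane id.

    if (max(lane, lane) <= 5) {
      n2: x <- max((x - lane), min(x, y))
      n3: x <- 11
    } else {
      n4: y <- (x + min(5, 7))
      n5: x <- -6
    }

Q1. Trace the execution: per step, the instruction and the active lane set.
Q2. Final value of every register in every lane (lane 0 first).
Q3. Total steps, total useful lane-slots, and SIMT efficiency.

step 0: eval (max(lane, lane) <= 5)  {0,1,2,3,4,5,6,7}
step 1: x <- max((x - lane), min(x, y)) {0,1,2,3,4,5}
step 2: x <- 11                      {0,1,2,3,4,5}
step 3: y <- (x + min(5, 7))         {6,7}
step 4: x <- -6                      {6,7}

Answer: 5 steps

y: -1,1,3,5,7,9,11,12
x: 11,11,11,11,11,11,-6,-6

steps = 5; useful = 24; efficiency = 24/40 = 3/5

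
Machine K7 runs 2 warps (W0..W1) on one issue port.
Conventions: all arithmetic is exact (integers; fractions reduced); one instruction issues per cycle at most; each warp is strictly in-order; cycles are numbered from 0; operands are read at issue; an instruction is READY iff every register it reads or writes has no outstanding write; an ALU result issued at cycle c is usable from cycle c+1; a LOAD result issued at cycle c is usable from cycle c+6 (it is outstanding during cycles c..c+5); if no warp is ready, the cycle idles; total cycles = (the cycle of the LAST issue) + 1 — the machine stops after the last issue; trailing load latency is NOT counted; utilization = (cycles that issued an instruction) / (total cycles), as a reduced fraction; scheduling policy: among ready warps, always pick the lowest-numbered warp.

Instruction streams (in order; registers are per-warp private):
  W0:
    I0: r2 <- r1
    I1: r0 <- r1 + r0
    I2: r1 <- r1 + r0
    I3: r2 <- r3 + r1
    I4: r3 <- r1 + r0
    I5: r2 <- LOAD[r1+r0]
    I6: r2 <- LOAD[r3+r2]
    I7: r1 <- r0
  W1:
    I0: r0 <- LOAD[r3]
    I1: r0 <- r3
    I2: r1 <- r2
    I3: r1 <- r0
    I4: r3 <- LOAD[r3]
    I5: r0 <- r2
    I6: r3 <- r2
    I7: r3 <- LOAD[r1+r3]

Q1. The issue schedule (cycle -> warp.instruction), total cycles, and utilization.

cycle 0: W0.I0
cycle 1: W0.I1
cycle 2: W0.I2
cycle 3: W0.I3
cycle 4: W0.I4
cycle 5: W0.I5
cycle 6: W1.I0
cycle 7: idle
cycle 8: idle
cycle 9: idle
cycle 10: idle
cycle 11: W0.I6
cycle 12: W0.I7
cycle 13: W1.I1
cycle 14: W1.I2
cycle 15: W1.I3
cycle 16: W1.I4
cycle 17: W1.I5
cycle 18: idle
cycle 19: idle
cycle 20: idle
cycle 21: idle
cycle 22: W1.I6
cycle 23: W1.I7

Answer: 24 cycles, utilization 2/3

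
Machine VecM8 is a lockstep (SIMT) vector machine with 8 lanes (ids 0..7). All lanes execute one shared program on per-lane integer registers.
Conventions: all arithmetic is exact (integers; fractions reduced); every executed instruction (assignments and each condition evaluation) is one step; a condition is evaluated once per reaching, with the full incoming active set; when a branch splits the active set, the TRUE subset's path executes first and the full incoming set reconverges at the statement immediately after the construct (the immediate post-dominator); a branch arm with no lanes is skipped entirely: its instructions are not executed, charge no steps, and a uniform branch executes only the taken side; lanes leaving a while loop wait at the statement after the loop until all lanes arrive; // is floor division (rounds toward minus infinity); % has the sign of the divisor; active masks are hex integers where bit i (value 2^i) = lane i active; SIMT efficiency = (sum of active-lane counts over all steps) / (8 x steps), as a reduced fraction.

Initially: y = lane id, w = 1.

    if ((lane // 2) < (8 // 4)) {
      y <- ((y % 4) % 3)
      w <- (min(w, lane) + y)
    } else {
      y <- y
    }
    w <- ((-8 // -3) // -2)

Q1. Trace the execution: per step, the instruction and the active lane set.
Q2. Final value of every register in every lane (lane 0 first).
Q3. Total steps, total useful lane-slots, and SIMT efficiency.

step 0: eval ((lane // 2) < (8 // 4)) 0xff
step 1: y <- ((y % 4) % 3)           0x0f
step 2: w <- (min(w, lane) + y)      0x0f
step 3: y <- y                       0xf0
step 4: w <- ((-8 // -3) // -2)      0xff

Answer: 5 steps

y: 0,1,2,0,4,5,6,7
w: -1,-1,-1,-1,-1,-1,-1,-1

steps = 5; useful = 28; efficiency = 28/40 = 7/10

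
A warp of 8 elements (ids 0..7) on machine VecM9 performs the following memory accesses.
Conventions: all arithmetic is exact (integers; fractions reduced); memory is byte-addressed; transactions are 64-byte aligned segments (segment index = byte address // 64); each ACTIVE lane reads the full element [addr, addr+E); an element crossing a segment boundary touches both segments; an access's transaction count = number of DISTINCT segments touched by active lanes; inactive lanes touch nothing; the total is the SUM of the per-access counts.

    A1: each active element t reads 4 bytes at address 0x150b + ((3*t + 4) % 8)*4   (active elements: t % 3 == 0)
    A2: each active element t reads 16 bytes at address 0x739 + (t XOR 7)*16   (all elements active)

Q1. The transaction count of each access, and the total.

A1: 1 transaction
A2: 3 transactions

Answer: 1,3; total 4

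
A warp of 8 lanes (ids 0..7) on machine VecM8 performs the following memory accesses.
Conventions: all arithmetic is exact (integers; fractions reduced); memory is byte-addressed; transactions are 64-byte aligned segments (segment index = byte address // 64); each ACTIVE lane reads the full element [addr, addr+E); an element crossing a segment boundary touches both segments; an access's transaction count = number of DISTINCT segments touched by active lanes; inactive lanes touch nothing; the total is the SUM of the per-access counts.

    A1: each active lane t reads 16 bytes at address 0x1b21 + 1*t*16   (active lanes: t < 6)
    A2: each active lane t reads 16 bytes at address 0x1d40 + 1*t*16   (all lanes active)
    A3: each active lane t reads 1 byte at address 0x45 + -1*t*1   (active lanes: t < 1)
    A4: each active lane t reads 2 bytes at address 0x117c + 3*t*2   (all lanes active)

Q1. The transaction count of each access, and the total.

A1: 3 transactions
A2: 2 transactions
A3: 1 transaction
A4: 2 transactions

Answer: 3,2,1,2; total 8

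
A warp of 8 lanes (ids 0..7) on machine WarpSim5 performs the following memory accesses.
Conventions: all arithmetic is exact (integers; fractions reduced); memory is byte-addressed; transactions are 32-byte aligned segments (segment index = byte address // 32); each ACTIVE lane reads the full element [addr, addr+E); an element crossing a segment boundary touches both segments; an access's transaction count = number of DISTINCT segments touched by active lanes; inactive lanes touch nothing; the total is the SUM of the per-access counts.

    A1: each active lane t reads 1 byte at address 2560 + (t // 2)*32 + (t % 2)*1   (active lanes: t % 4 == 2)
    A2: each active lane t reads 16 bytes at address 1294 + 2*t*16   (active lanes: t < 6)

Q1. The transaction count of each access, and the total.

A1: 2 transactions
A2: 6 transactions

Answer: 2,6; total 8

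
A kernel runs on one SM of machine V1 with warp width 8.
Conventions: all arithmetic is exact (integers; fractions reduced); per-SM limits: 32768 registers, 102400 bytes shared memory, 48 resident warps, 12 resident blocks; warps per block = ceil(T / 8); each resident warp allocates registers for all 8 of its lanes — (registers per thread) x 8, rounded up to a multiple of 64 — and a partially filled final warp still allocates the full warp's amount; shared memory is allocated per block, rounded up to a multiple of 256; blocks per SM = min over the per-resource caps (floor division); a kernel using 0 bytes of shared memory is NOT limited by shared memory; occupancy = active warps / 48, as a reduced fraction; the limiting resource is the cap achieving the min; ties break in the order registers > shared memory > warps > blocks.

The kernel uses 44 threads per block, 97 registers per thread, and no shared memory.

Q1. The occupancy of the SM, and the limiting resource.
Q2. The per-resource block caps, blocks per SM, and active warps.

Answer: occupancy 3/4, limited by registers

registers: 6 blocks
shared memory: no limit (kernel uses none)
warps: 8 blocks
blocks: 12 blocks

Answer: 6 blocks, 36 active warps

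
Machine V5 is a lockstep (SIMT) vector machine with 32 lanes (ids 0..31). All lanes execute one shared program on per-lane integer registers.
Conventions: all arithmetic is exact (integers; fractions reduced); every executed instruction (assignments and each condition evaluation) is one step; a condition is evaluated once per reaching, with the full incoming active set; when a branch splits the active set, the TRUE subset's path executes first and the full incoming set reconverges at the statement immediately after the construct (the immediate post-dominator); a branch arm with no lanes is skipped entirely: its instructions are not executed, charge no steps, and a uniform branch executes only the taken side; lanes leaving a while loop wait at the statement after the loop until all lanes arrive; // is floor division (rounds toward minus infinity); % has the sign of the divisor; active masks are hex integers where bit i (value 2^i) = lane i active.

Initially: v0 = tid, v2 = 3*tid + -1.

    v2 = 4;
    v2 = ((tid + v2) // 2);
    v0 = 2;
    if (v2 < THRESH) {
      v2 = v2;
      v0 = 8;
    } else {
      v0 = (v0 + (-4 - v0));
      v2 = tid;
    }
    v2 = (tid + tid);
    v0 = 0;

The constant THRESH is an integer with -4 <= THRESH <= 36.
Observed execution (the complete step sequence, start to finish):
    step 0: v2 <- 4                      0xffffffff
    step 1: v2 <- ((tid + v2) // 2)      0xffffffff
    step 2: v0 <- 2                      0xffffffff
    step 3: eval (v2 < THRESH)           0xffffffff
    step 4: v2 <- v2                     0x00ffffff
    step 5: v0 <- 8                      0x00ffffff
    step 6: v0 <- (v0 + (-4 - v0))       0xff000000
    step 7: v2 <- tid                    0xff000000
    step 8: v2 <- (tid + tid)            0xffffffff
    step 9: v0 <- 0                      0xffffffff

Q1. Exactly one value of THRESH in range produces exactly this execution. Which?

Answer: THRESH = 14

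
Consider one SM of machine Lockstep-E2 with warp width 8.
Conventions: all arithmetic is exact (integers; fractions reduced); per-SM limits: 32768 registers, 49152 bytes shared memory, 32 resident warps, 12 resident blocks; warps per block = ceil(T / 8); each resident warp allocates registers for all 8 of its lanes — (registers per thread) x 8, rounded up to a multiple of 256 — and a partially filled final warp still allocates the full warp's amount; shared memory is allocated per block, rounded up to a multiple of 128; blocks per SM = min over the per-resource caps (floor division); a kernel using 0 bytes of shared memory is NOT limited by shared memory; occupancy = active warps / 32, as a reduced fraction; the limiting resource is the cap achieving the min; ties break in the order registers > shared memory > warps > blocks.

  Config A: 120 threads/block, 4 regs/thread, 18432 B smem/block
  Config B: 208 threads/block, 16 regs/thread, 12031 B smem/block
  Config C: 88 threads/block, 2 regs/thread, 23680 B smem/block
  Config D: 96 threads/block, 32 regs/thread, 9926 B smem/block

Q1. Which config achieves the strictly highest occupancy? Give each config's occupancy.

occupancies: A 15/16, B 13/16, C 11/16, D 3/4

Answer: A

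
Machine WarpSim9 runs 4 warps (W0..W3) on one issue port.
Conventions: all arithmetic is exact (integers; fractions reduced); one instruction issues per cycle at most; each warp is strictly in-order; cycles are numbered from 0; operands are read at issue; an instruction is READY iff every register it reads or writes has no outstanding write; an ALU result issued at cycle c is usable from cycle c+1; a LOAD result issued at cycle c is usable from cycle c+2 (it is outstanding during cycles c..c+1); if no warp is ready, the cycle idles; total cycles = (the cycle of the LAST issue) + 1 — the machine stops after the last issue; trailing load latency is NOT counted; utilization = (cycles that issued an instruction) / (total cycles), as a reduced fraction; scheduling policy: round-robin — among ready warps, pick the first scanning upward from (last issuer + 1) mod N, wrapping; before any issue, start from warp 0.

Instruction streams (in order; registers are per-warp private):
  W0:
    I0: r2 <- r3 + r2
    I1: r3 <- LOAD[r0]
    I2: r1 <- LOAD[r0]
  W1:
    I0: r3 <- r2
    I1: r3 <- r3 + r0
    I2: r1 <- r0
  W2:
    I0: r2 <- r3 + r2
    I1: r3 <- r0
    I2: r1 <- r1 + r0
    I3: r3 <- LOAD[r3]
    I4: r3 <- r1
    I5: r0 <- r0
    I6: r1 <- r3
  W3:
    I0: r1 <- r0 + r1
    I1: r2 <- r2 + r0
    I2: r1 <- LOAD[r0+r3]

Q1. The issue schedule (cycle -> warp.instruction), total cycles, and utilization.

cycle 0: W0.I0
cycle 1: W1.I0
cycle 2: W2.I0
cycle 3: W3.I0
cycle 4: W0.I1
cycle 5: W1.I1
cycle 6: W2.I1
cycle 7: W3.I1
cycle 8: W0.I2
cycle 9: W1.I2
cycle 10: W2.I2
cycle 11: W3.I2
cycle 12: W2.I3
cycle 13: idle
cycle 14: W2.I4
cycle 15: W2.I5
cycle 16: W2.I6

Answer: 17 cycles, utilization 16/17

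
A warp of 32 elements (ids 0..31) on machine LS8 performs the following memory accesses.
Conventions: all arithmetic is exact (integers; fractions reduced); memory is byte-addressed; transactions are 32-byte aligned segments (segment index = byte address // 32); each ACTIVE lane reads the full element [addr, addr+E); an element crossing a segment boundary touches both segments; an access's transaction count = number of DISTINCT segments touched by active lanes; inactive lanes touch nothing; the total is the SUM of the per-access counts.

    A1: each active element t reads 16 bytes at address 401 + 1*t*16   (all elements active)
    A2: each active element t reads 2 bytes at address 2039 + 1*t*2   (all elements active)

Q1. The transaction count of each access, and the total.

A1: 17 transactions
A2: 3 transactions

Answer: 17,3; total 20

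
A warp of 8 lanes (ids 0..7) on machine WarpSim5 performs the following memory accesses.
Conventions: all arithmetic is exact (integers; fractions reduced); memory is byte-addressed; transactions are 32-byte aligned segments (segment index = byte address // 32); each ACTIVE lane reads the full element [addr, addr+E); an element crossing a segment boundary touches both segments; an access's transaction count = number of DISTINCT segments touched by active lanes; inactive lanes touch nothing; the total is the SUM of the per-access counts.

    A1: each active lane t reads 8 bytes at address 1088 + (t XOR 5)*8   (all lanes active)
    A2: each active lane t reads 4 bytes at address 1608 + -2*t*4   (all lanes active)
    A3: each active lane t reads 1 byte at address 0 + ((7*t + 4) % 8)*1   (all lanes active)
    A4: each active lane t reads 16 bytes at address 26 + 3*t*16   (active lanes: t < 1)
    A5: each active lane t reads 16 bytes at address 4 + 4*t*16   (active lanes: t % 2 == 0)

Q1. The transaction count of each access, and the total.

A1: 2 transactions
A2: 3 transactions
A3: 1 transaction
A4: 2 transactions
A5: 4 transactions

Answer: 2,3,1,2,4; total 12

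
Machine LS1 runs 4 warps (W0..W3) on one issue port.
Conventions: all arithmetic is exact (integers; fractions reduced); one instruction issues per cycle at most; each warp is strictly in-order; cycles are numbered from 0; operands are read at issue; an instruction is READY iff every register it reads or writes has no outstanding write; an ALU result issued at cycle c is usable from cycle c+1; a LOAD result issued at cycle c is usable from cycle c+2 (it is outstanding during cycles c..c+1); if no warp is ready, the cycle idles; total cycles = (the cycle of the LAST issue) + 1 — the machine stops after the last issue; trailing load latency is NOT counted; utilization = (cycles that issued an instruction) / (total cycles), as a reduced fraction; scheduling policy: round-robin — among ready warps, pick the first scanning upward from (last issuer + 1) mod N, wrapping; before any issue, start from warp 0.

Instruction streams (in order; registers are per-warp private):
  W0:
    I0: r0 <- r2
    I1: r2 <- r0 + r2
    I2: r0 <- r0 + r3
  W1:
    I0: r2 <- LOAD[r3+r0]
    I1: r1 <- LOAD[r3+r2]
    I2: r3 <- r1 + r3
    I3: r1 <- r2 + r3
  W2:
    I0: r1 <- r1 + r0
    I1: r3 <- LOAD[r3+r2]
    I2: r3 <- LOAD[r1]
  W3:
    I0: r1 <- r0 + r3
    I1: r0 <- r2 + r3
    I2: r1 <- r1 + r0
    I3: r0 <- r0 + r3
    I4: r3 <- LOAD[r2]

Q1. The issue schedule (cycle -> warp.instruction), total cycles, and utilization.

cycle 0: W0.I0
cycle 1: W1.I0
cycle 2: W2.I0
cycle 3: W3.I0
cycle 4: W0.I1
cycle 5: W1.I1
cycle 6: W2.I1
cycle 7: W3.I1
cycle 8: W0.I2
cycle 9: W1.I2
cycle 10: W2.I2
cycle 11: W3.I2
cycle 12: W1.I3
cycle 13: W3.I3
cycle 14: W3.I4

Answer: 15 cycles, utilization 1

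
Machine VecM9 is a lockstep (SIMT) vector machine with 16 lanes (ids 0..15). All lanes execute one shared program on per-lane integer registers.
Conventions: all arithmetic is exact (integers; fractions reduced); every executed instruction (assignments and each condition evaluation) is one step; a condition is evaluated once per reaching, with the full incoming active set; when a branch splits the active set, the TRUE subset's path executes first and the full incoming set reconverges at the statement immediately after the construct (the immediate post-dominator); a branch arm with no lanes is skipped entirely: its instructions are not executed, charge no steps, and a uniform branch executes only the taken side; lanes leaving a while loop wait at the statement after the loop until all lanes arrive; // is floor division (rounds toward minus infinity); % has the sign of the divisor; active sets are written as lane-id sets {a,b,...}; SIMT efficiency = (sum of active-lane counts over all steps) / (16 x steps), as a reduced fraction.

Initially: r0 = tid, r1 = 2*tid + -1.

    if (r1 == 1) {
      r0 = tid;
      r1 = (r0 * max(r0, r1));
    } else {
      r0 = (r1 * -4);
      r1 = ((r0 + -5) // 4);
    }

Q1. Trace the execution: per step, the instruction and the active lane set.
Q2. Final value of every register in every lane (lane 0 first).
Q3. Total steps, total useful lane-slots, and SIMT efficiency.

step 0: eval (r1 == 1)               {0,1,2,3,4,5,6,7,8,9,10,11,12,13,14,15}
step 1: r0 <- tid                    {1}
step 2: r1 <- (r0 * max(r0, r1))     {1}
step 3: r0 <- (r1 * -4)              {0,2,3,4,5,6,7,8,9,10,11,12,13,14,15}
step 4: r1 <- ((r0 + -5) // 4)       {0,2,3,4,5,6,7,8,9,10,11,12,13,14,15}

Answer: 5 steps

r0: 4,1,-12,-20,-28,-36,-44,-52,-60,-68,-76,-84,-92,-100,-108,-116
r1: -1,1,-5,-7,-9,-11,-13,-15,-17,-19,-21,-23,-25,-27,-29,-31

steps = 5; useful = 48; efficiency = 48/80 = 3/5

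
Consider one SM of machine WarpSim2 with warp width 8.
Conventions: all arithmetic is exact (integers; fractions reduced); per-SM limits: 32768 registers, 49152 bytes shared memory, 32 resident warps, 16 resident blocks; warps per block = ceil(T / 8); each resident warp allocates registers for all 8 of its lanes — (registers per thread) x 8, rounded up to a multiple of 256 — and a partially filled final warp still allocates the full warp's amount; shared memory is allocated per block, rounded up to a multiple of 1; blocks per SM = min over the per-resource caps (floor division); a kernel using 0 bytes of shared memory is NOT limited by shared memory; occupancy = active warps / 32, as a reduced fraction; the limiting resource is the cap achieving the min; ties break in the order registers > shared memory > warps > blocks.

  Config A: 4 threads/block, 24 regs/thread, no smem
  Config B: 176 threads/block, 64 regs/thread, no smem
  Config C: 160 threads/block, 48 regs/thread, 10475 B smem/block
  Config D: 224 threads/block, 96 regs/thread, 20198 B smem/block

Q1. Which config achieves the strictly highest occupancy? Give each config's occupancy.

occupancies: A 1/2, B 11/16, C 5/8, D 7/8

Answer: D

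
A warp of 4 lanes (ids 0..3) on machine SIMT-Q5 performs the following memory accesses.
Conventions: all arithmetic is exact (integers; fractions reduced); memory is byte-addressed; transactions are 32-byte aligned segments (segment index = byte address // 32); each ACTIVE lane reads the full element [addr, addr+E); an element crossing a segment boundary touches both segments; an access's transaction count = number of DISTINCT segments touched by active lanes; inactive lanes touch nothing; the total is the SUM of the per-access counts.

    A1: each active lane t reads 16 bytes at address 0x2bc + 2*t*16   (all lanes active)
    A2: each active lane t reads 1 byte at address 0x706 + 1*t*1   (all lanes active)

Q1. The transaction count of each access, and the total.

A1: 5 transactions
A2: 1 transaction

Answer: 5,1; total 6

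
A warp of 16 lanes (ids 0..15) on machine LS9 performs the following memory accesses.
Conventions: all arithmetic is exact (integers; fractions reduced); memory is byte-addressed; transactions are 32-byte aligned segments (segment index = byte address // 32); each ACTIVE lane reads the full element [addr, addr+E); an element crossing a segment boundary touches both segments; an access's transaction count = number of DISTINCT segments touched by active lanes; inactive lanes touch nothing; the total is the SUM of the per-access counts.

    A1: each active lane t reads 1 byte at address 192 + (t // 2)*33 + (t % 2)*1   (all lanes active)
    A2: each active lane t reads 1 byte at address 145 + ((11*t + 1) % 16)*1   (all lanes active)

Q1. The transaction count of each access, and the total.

A1: 8 transactions
A2: 2 transactions

Answer: 8,2; total 10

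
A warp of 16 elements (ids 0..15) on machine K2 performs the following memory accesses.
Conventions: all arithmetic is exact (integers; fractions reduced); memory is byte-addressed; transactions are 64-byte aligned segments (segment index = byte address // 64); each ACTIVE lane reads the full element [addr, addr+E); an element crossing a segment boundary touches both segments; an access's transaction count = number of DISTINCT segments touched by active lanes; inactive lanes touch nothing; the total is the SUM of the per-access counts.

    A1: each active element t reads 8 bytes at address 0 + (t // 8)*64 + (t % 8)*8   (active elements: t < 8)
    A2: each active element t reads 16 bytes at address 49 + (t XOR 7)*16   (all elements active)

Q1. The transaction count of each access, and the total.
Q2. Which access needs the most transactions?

A1: 1 transaction
A2: 5 transactions

Answer: 1,5; total 6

Answer: A2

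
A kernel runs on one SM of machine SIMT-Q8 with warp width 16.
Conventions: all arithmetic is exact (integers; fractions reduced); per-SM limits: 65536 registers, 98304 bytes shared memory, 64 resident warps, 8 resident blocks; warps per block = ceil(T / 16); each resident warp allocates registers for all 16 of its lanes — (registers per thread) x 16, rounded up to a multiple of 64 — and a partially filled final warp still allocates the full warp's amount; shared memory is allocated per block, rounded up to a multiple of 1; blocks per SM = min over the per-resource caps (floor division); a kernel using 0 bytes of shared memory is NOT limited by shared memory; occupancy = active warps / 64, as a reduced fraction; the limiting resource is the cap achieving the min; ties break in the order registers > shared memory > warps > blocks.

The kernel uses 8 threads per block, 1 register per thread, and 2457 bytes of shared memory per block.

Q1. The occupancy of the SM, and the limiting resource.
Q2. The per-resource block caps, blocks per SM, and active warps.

Answer: occupancy 1/8, limited by blocks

registers: 1024 blocks
shared memory: 40 blocks
warps: 64 blocks
blocks: 8 blocks

Answer: 8 blocks, 8 active warps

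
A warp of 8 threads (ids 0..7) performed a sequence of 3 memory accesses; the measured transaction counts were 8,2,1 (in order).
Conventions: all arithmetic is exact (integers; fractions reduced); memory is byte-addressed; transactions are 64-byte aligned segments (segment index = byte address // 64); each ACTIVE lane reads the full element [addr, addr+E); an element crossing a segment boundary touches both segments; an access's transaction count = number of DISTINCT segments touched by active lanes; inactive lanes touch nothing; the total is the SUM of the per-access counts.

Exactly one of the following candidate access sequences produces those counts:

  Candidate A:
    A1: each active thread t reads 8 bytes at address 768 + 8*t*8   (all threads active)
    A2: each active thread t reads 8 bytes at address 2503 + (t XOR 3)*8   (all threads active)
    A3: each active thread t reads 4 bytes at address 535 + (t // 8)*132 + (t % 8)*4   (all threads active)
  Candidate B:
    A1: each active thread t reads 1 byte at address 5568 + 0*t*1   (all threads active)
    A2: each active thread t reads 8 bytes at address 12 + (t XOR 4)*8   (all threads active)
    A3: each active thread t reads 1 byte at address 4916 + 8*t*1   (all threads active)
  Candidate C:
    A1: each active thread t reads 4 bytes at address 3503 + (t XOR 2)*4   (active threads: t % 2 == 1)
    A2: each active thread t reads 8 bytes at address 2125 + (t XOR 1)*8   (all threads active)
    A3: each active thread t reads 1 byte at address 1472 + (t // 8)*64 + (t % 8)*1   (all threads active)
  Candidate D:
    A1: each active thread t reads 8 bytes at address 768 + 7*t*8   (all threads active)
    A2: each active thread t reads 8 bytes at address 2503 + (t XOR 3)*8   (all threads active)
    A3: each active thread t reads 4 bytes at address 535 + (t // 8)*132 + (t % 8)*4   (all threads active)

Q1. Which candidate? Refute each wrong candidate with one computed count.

B: A1 gives 1 transaction, not 8
C: A1 gives 2 transactions, not 8
D: A1 gives 7 transactions, not 8
A: all counts match (8,2,1)

Answer: A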